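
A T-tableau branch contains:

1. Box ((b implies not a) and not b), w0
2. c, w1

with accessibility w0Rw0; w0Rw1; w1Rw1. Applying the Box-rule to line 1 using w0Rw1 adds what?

(b implies not a) and not b, w1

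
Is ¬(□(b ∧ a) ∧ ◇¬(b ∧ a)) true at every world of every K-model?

Tableau for the negation □(b ∧ a) ∧ ◇¬(b ∧ a):
1. □(b ∧ a) ∧ ◇¬(b ∧ a), 0
2. □(b ∧ a), 0
3. ◇¬(b ∧ a), 0
4. ¬(b ∧ a), 1
5. b ∧ a, 1
6. b, 1
7. a, 1
8. ¬a, 1
Accessibility: 0R1
Branch closes: a and ¬a both at 1.
Every branch of the negation's tableau closes; the branch above is one of them.

Yes, valid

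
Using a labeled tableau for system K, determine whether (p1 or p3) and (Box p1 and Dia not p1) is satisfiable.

1. (p1 or p3) and (Box p1 and Dia not p1), 0
2. p1 or p3, 0
3. Box p1 and Dia not p1, 0
4. Box p1, 0
5. Dia not p1, 0
6. p3, 0
7. not p1, 1
8. p1, 1
Accessibility: 0R1
Branch closes: p1 and not p1 both at 1.
All branches of the tableau close; one closing branch shown above.

Unsatisfiable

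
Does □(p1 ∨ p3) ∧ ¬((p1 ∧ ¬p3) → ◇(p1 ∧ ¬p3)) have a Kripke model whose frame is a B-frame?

Unsatisfiable

1. □(p1 ∨ p3) ∧ ¬((p1 ∧ ¬p3) → ◇(p1 ∧ ¬p3)), 0
2. □(p1 ∨ p3), 0
3. ¬((p1 ∧ ¬p3) → ◇(p1 ∧ ¬p3)), 0
4. p1 ∧ ¬p3, 0
5. ¬◇(p1 ∧ ¬p3), 0
6. p1, 0
7. ¬p3, 0
8. p1 ∨ p3, 0
9. ¬(p1 ∧ ¬p3), 0
10. p3, 0
Accessibility: 0R0
Branch closes: p3 and ¬p3 both at 0.
(One branch shown.) All branches close.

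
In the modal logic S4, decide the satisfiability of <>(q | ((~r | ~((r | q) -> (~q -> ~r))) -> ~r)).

1. <>(q | ((~r | ~((r | q) -> (~q -> ~r))) -> ~r)), 0
2. q | ((~r | ~((r | q) -> (~q -> ~r))) -> ~r), 1
3. (~r | ~((r | q) -> (~q -> ~r))) -> ~r, 1
4. ~r, 1
Accessibility: 0R0, 0R1, 1R1

Satisfiable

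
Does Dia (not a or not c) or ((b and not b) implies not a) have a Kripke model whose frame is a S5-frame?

Satisfiable

1. Dia (not a or not c) or ((b and not b) implies not a), 0
2. (b and not b) implies not a, 0
3. not a, 0
Accessibility: 0R0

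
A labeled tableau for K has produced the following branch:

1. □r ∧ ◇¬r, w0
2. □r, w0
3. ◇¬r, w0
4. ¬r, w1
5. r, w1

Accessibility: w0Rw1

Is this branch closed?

Closed

Both r and ¬r appear at w1.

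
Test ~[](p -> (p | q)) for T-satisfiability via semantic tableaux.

Unsatisfiable (every branch closes)

1. ~[](p -> (p | q)), w0
2. ~(p -> (p | q)), w1
3. p, w1
4. ~(p | q), w1
5. ~p, w1
6. ~q, w1
Accessibility: w0Rw0, w0Rw1, w1Rw1
Branch closes: p and ~p both at w1.
(One branch shown.) All branches close.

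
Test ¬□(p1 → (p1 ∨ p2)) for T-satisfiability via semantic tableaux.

1. ¬□(p1 → (p1 ∨ p2)), w0
2. ¬(p1 → (p1 ∨ p2)), w1
3. p1, w1
4. ¬(p1 ∨ p2), w1
5. ¬p1, w1
6. ¬p2, w1
Accessibility: w0Rw0, w0Rw1, w1Rw1
Branch closes: p1 and ¬p1 both at w1.
Every branch closes; the branch above is one of them.

No, unsatisfiable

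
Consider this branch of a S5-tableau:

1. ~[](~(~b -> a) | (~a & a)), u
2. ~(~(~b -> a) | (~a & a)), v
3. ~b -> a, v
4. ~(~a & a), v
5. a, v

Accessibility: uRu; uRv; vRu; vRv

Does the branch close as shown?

Not closed

There is no literal clash: for every atom and world, at most one sign appears.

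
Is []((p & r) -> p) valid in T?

Tableau for the negation ~[]((p & r) -> p):
1. ~[]((p & r) -> p), u
2. ~((p & r) -> p), v
3. p & r, v
4. ~p, v
5. p, v
6. r, v
Accessibility: uRu, uRv, vRv
Branch closes: p and ~p both at v.
All branches of the negation close; one closing branch shown above.

Yes, valid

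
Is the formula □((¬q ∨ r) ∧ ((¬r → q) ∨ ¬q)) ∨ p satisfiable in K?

1. □((¬q ∨ r) ∧ ((¬r → q) ∨ ¬q)) ∨ p, u
2. p, u

Satisfiable (open branch found)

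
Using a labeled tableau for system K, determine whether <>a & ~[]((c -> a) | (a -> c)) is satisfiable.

1. <>a & ~[]((c -> a) | (a -> c)), u
2. <>a, u
3. ~[]((c -> a) | (a -> c)), u
4. a, v
5. ~((c -> a) | (a -> c)), w
6. ~(c -> a), w
7. ~(a -> c), w
8. c, w
9. ~a, w
10. a, w
11. ~c, w
Accessibility: uRv, uRw
Branch closes: a and ~a both at w.
(One branch shown.) All branches close.

Unsatisfiable (every branch closes)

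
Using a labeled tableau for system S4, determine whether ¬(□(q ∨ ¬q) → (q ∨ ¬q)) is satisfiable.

1. ¬(□(q ∨ ¬q) → (q ∨ ¬q)), u
2. □(q ∨ ¬q), u
3. ¬(q ∨ ¬q), u
4. ¬q, u
5. q, u
Accessibility: uRu
Branch closes: q and ¬q both at u.
Every branch closes; the branch above is one of them.

No, unsatisfiable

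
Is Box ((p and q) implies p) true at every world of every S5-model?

Tableau for the negation not Box ((p and q) implies p):
1. not Box ((p and q) implies p), w0
2. not ((p and q) implies p), w1
3. p and q, w1
4. not p, w1
5. p, w1
6. q, w1
Accessibility: w0Rw0, w0Rw1, w1Rw0, w1Rw1
Branch closes: p and not p both at w1.
All branches of the negation close; one closing branch shown above.

Yes, valid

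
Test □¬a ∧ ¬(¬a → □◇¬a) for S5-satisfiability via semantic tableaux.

Unsatisfiable

1. □¬a ∧ ¬(¬a → □◇¬a), u
2. □¬a, u
3. ¬(¬a → □◇¬a), u
4. ¬a, u
5. ¬□◇¬a, u
6. ¬◇¬a, v
7. ¬a, v
8. a, u
Accessibility: uRu, uRv, vRu, vRv
Branch closes: a and ¬a both at u.
All branches of the tableau close; one closing branch shown above.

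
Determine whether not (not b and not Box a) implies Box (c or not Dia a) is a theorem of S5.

Tableau for the negation not (not (not b and not Box a) implies Box (c or not Dia a)):
1. not (not (not b and not Box a) implies Box (c or not Dia a)), u
2. not (not b and not Box a), u
3. not Box (c or not Dia a), u
4. Box a, u
5. a, u
6. not (c or not Dia a), v
7. not c, v
8. Dia a, v
9. a, v
10. a, w
Accessibility: uRu, uRv, uRw, vRu, vRv, vRw, wRu, wRv, wRw
The negation has an open branch (countermodel exists).

Not valid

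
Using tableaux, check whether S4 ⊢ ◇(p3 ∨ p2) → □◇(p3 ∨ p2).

Tableau for the negation ¬(◇(p3 ∨ p2) → □◇(p3 ∨ p2)):
1. ¬(◇(p3 ∨ p2) → □◇(p3 ∨ p2)), u
2. ◇(p3 ∨ p2), u
3. ¬□◇(p3 ∨ p2), u
4. p3 ∨ p2, v
5. p2, v
6. ¬◇(p3 ∨ p2), w
7. ¬(p3 ∨ p2), w
8. ¬p3, w
9. ¬p2, w
Accessibility: uRu, uRv, uRw, vRv, wRw
The negation has an open branch (countermodel exists).

No, not valid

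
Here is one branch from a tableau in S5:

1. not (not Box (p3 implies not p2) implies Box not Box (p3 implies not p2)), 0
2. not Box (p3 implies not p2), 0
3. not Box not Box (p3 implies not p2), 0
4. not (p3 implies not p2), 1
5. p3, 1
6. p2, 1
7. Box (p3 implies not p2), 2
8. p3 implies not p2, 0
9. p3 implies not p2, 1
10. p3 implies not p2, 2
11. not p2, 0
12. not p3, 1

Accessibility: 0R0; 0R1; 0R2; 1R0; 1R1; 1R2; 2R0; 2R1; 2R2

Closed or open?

Both p3 and not p3 appear at 1.

Yes, closed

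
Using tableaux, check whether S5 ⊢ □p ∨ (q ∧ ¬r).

No, not valid

Tableau for the negation ¬(□p ∨ (q ∧ ¬r)):
1. ¬(□p ∨ (q ∧ ¬r)), w0
2. ¬□p, w0   [¬∨-rule on 1]
3. ¬(q ∧ ¬r), w0   [¬∨-rule on 1]
4. r, w0   [¬∧-rule on 3 (branches; this branch)]
5. ¬p, w1   [¬□-rule on 2: fresh world w1, w0Rw1]
Accessibility: w0Rw0, w0Rw1, w1Rw0, w1Rw1
The negation has an open branch (countermodel exists).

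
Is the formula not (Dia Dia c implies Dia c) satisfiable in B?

Yes, satisfiable

1. not (Dia Dia c implies Dia c), u
2. Dia Dia c, u
3. not Dia c, u
4. not c, u
5. Dia c, v
6. not c, v
7. c, w
Accessibility: uRu, uRv, vRu, vRv, vRw, wRv, wRw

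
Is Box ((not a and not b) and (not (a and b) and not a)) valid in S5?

Invalid (countermodel exists)

Tableau for the negation not Box ((not a and not b) and (not (a and b) and not a)):
1. not Box ((not a and not b) and (not (a and b) and not a)), 0
2. not ((not a and not b) and (not (a and b) and not a)), 1   [neg-Box-rule on 1: fresh world 1, 0R1]
3. not (not (a and b) and not a), 1   [neg-and-rule on 2 (branches; this branch)]
4. a, 1   [neg-and-rule on 3 (branches; this branch)]
Accessibility: 0R0, 0R1, 1R0, 1R1
The negation has an open branch (countermodel exists).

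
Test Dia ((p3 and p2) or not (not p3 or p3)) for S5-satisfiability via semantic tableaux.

Satisfiable (open branch found)

1. Dia ((p3 and p2) or not (not p3 or p3)), u
2. (p3 and p2) or not (not p3 or p3), v   [Dia-rule on 1: fresh world v, uRv]
3. p3 and p2, v   [or-rule on 2 (branches; this branch)]
4. p3, v   [and-rule on 3]
5. p2, v   [and-rule on 3]
Accessibility: uRu, uRv, vRu, vRv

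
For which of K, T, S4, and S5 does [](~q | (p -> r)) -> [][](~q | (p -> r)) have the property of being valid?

S4, S5

S4-tableau for the negation ~([](~q | (p -> r)) -> [][](~q | (p -> r))):
1. ~([](~q | (p -> r)) -> [][](~q | (p -> r))), u
2. [](~q | (p -> r)), u
3. ~[][](~q | (p -> r)), u
4. ~q | (p -> r), u
5. p -> r, u
6. r, u
7. ~[](~q | (p -> r)), v
8. ~q | (p -> r), v
9. p -> r, v
10. r, v
11. ~(~q | (p -> r)), w
12. q, w
13. ~(p -> r), w
14. p, w
15. ~r, w
16. ~q | (p -> r), w
17. p -> r, w
18. r, w
Accessibility: uRu, uRv, uRw, vRv, vRw, wRw
Branch closes: r and ~r both at w.
Every branch closes (one shown): valid in S4, hence also in S5 (every theorem of S4 is a theorem of S5).
T-tableau for the negation ~([](~q | (p -> r)) -> [][](~q | (p -> r))):
1. ~([](~q | (p -> r)) -> [][](~q | (p -> r))), u
2. [](~q | (p -> r)), u
3. ~[][](~q | (p -> r)), u
4. ~q | (p -> r), u
5. p -> r, u
6. r, u
7. ~[](~q | (p -> r)), v
8. ~q | (p -> r), v
9. p -> r, v
10. r, v
11. ~(~q | (p -> r)), w
12. q, w
13. ~(p -> r), w
14. p, w
15. ~r, w
Accessibility: uRu, uRv, vRv, vRw, wRw
Complete open branch: countermodel on a T-frame, so not valid in T, nor in K (the same frame is also a K-frame).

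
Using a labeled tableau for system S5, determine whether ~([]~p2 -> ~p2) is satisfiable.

No, unsatisfiable

1. ~([]~p2 -> ~p2), w0
2. []~p2, w0
3. p2, w0
4. ~p2, w0
Accessibility: w0Rw0
Branch closes: p2 and ~p2 both at w0.
(One branch shown.) All branches close.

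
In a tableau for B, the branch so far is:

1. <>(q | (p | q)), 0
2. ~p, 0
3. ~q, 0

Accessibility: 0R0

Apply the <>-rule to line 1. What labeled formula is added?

a fresh world 1 with 0R1, and q | (p | q) at 1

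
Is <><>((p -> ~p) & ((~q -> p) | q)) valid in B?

Tableau for the negation ~<><>((p -> ~p) & ((~q -> p) | q)):
1. ~<><>((p -> ~p) & ((~q -> p) | q)), 0
2. ~<>((p -> ~p) & ((~q -> p) | q)), 0   [~<>-rule on 1 via 0R0]
3. ~((p -> ~p) & ((~q -> p) | q)), 0   [~<>-rule on 2 via 0R0]
4. ~((~q -> p) | q), 0   [~&-rule on 3 (branches; this branch)]
5. ~(~q -> p), 0   [~|-rule on 4]
6. ~q, 0   [~|-rule on 4]
7. ~p, 0   [~->-rule on 5]
Accessibility: 0R0
The negation has an open branch (countermodel exists).

Not valid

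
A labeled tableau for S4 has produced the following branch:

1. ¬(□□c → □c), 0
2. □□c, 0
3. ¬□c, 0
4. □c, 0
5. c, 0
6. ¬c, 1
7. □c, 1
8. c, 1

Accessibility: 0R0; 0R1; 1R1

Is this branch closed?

Both c and ¬c appear at 1.

Yes, closed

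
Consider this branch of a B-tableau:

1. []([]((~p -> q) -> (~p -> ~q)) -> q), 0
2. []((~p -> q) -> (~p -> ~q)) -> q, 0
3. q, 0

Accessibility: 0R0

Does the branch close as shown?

No world carries both an atom and its negation.

Not closed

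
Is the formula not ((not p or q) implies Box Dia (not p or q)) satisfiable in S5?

1. not ((not p or q) implies Box Dia (not p or q)), w0
2. not p or q, w0
3. not Box Dia (not p or q), w0
4. q, w0
5. not Dia (not p or q), w1
6. not (not p or q), w0
7. p, w0
8. not q, w0
Accessibility: w0Rw0, w0Rw1, w1Rw0, w1Rw1
Branch closes: q and not q both at w0.
(One branch shown.) All branches close.

Unsatisfiable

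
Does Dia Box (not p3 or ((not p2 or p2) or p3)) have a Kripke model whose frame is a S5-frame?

1. Dia Box (not p3 or ((not p2 or p2) or p3)), w0
2. Box (not p3 or ((not p2 or p2) or p3)), w1
3. not p3 or ((not p2 or p2) or p3), w0
4. not p3 or ((not p2 or p2) or p3), w1
5. (not p2 or p2) or p3, w0
6. (not p2 or p2) or p3, w1
7. p3, w0
8. p3, w1
Accessibility: w0Rw0, w0Rw1, w1Rw0, w1Rw1

Yes, satisfiable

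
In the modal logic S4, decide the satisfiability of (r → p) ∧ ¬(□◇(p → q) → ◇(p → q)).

No, unsatisfiable

1. (r → p) ∧ ¬(□◇(p → q) → ◇(p → q)), 0
2. r → p, 0
3. ¬(□◇(p → q) → ◇(p → q)), 0
4. □◇(p → q), 0
5. ¬◇(p → q), 0
6. ◇(p → q), 0
7. ¬(p → q), 0
8. p, 0
9. ¬q, 0
10. p → q, 1
11. ◇(p → q), 1
12. ¬(p → q), 1
13. p, 1
14. ¬q, 1
15. q, 1
Accessibility: 0R0, 0R1, 1R1
Branch closes: q and ¬q both at 1.
Every branch closes; the branch above is one of them.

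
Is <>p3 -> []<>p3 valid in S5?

Valid in S5

Tableau for the negation ~(<>p3 -> []<>p3):
1. ~(<>p3 -> []<>p3), w0
2. <>p3, w0   [~->-rule on 1]
3. ~[]<>p3, w0   [~->-rule on 1]
4. p3, w1   [<>-rule on 2: fresh world w1, w0Rw1]
5. ~<>p3, w2   [~[]-rule on 3: fresh world w2, w0Rw2]
6. ~p3, w0   [~<>-rule on 5 via w2Rw0]
7. ~p3, w1   [~<>-rule on 5 via w2Rw1]
Accessibility: w0Rw0, w0Rw1, w0Rw2, w1Rw0, w1Rw1, w1Rw2, w2Rw0, w2Rw1, w2Rw2
Branch closes: p3 and ~p3 both at w1.
Every branch of the negation's tableau closes; the branch above is one of them.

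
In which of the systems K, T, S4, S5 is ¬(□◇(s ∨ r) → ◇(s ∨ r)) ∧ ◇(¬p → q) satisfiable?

T-tableau for the formula:
1. ¬(□◇(s ∨ r) → ◇(s ∨ r)) ∧ ◇(¬p → q), u
2. ¬(□◇(s ∨ r) → ◇(s ∨ r)), u
3. ◇(¬p → q), u
4. □◇(s ∨ r), u
5. ¬◇(s ∨ r), u
6. ◇(s ∨ r), u
7. ¬(s ∨ r), u
8. ¬s, u
9. ¬r, u
10. ¬p → q, v
11. ◇(s ∨ r), v
12. ¬(s ∨ r), v
13. ¬s, v
14. ¬r, v
15. q, v
16. s ∨ r, w
17. ◇(s ∨ r), w
18. ¬(s ∨ r), w
19. ¬s, w
20. ¬r, w
21. r, w
Accessibility: uRu, uRv, uRw, vRv, wRw
Branch closes: r and ¬r both at w.
Every branch closes (one shown): unsatisfiable in T, hence also in S4, S5 (every S4/S5-frame is a T-frame).
K-tableau for the formula:
1. ¬(□◇(s ∨ r) → ◇(s ∨ r)) ∧ ◇(¬p → q), u
2. ¬(□◇(s ∨ r) → ◇(s ∨ r)), u
3. ◇(¬p → q), u
4. □◇(s ∨ r), u
5. ¬◇(s ∨ r), u
6. ¬p → q, v
7. ◇(s ∨ r), v
8. ¬(s ∨ r), v
9. ¬s, v
10. ¬r, v
11. q, v
12. s ∨ r, w
13. r, w
Accessibility: uRv, vRw
Complete open branch: satisfiable in K.

K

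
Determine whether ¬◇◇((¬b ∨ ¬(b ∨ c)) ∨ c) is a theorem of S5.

Tableau for the negation ◇◇((¬b ∨ ¬(b ∨ c)) ∨ c):
1. ◇◇((¬b ∨ ¬(b ∨ c)) ∨ c), 0
2. ◇((¬b ∨ ¬(b ∨ c)) ∨ c), 1
3. (¬b ∨ ¬(b ∨ c)) ∨ c, 2
4. c, 2
Accessibility: 0R0, 0R1, 0R2, 1R0, 1R1, 1R2, 2R0, 2R1, 2R2
The negation has an open branch (countermodel exists).

Not valid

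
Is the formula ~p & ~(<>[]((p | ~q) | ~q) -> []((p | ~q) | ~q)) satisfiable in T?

1. ~p & ~(<>[]((p | ~q) | ~q) -> []((p | ~q) | ~q)), w0
2. ~p, w0
3. ~(<>[]((p | ~q) | ~q) -> []((p | ~q) | ~q)), w0
4. <>[]((p | ~q) | ~q), w0
5. ~[]((p | ~q) | ~q), w0
6. []((p | ~q) | ~q), w1
7. (p | ~q) | ~q, w1
8. ~q, w1
9. ~((p | ~q) | ~q), w2
10. ~(p | ~q), w2
11. q, w2
12. ~p, w2
Accessibility: w0Rw0, w0Rw1, w0Rw2, w1Rw1, w2Rw2

Satisfiable (open branch found)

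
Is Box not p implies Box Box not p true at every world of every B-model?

Tableau for the negation not (Box not p implies Box Box not p):
1. not (Box not p implies Box Box not p), 0
2. Box not p, 0
3. not Box Box not p, 0
4. not p, 0
5. not Box not p, 1
6. not p, 1
7. p, 2
Accessibility: 0R0, 0R1, 1R0, 1R1, 1R2, 2R1, 2R2
The negation has an open branch (countermodel exists).

Not valid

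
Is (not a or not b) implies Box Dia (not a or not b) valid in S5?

Valid

Tableau for the negation not ((not a or not b) implies Box Dia (not a or not b)):
1. not ((not a or not b) implies Box Dia (not a or not b)), u
2. not a or not b, u
3. not Box Dia (not a or not b), u
4. not b, u
5. not Dia (not a or not b), v
6. not (not a or not b), u
7. a, u
8. b, u
Accessibility: uRu, uRv, vRu, vRv
Branch closes: b and not b both at u.
Every branch of the negation's tableau closes; the branch above is one of them.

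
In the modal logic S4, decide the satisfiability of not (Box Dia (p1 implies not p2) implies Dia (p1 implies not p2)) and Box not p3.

No, unsatisfiable

1. not (Box Dia (p1 implies not p2) implies Dia (p1 implies not p2)) and Box not p3, 0
2. not (Box Dia (p1 implies not p2) implies Dia (p1 implies not p2)), 0
3. Box not p3, 0
4. Box Dia (p1 implies not p2), 0
5. not Dia (p1 implies not p2), 0
6. not p3, 0
7. Dia (p1 implies not p2), 0
8. not (p1 implies not p2), 0
9. p1, 0
10. p2, 0
11. p1 implies not p2, 1
12. not p3, 1
13. Dia (p1 implies not p2), 1
14. not (p1 implies not p2), 1
15. p1, 1
16. p2, 1
17. not p2, 1
Accessibility: 0R0, 0R1, 1R1
Branch closes: p2 and not p2 both at 1.
(One branch shown.) All branches close.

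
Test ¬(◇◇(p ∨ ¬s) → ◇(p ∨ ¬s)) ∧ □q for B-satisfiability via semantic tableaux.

Satisfiable (open branch found)

1. ¬(◇◇(p ∨ ¬s) → ◇(p ∨ ¬s)) ∧ □q, u
2. ¬(◇◇(p ∨ ¬s) → ◇(p ∨ ¬s)), u
3. □q, u
4. ◇◇(p ∨ ¬s), u
5. ¬◇(p ∨ ¬s), u
6. q, u
7. ¬(p ∨ ¬s), u
8. ¬p, u
9. s, u
10. ◇(p ∨ ¬s), v
11. q, v
12. ¬(p ∨ ¬s), v
13. ¬p, v
14. s, v
15. p ∨ ¬s, w
16. ¬s, w
Accessibility: uRu, uRv, vRu, vRv, vRw, wRv, wRw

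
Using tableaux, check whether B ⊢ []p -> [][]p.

Tableau for the negation ~([]p -> [][]p):
1. ~([]p -> [][]p), 0
2. []p, 0   [~->-rule on 1]
3. ~[][]p, 0   [~->-rule on 1]
4. p, 0   [[]-rule on 2 via 0R0]
5. ~[]p, 1   [~[]-rule on 3: fresh world 1, 0R1]
6. p, 1   [[]-rule on 2 via 0R1]
7. ~p, 2   [~[]-rule on 5: fresh world 2, 1R2]
Accessibility: 0R0, 0R1, 1R0, 1R1, 1R2, 2R1, 2R2
The negation has an open branch (countermodel exists).

No, not valid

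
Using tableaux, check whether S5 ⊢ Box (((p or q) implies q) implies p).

Invalid (countermodel exists)

Tableau for the negation not Box (((p or q) implies q) implies p):
1. not Box (((p or q) implies q) implies p), w0
2. not (((p or q) implies q) implies p), w1
3. (p or q) implies q, w1
4. not p, w1
5. q, w1
Accessibility: w0Rw0, w0Rw1, w1Rw0, w1Rw1
The negation has an open branch (countermodel exists).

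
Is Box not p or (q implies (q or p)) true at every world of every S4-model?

Tableau for the negation not (Box not p or (q implies (q or p))):
1. not (Box not p or (q implies (q or p))), w0
2. not Box not p, w0
3. not (q implies (q or p)), w0
4. q, w0
5. not (q or p), w0
6. not q, w0
7. not p, w0
Accessibility: w0Rw0
Branch closes: q and not q both at w0.
All branches of the negation close; one closing branch shown above.

Valid in S4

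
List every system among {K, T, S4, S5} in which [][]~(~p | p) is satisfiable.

K

K-tableau for the formula:
1. [][]~(~p | p), u
Complete open branch: satisfiable in K.
T-tableau for the formula:
1. [][]~(~p | p), u
2. []~(~p | p), u   [[]-rule on 1 via uRu]
3. ~(~p | p), u   [[]-rule on 2 via uRu]
4. p, u   [~|-rule on 3]
5. ~p, u   [~|-rule on 3]
Accessibility: uRu
Branch closes: p and ~p both at u.
Every branch closes (one shown): unsatisfiable in T, hence also in S4, S5 (every S4/S5-frame is a T-frame).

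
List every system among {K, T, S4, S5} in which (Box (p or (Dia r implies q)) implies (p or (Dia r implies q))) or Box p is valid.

K-tableau for the negation not ((Box (p or (Dia r implies q)) implies (p or (Dia r implies q))) or Box p):
1. not ((Box (p or (Dia r implies q)) implies (p or (Dia r implies q))) or Box p), 0
2. not (Box (p or (Dia r implies q)) implies (p or (Dia r implies q))), 0
3. not Box p, 0
4. Box (p or (Dia r implies q)), 0
5. not (p or (Dia r implies q)), 0
6. not p, 0
7. not (Dia r implies q), 0
8. Dia r, 0
9. not q, 0
10. not p, 1
11. p or (Dia r implies q), 1
12. Dia r implies q, 1
13. q, 1
14. r, 2
15. p or (Dia r implies q), 2
16. Dia r implies q, 2
17. q, 2
Accessibility: 0R1, 0R2
Complete open branch: countermodel on a K-frame, so not valid in K.
T-tableau for the negation not ((Box (p or (Dia r implies q)) implies (p or (Dia r implies q))) or Box p):
1. not ((Box (p or (Dia r implies q)) implies (p or (Dia r implies q))) or Box p), 0
2. not (Box (p or (Dia r implies q)) implies (p or (Dia r implies q))), 0
3. not Box p, 0
4. Box (p or (Dia r implies q)), 0
5. not (p or (Dia r implies q)), 0
6. not p, 0
7. not (Dia r implies q), 0
8. Dia r, 0
9. not q, 0
10. p or (Dia r implies q), 0
11. Dia r implies q, 0
12. not Dia r, 0
13. not r, 0
14. not p, 1
15. p or (Dia r implies q), 1
16. not r, 1
17. Dia r implies q, 1
18. q, 1
19. r, 2
20. p or (Dia r implies q), 2
21. not r, 2
Accessibility: 0R0, 0R1, 0R2, 1R1, 2R2
Branch closes: r and not r both at 2.
Every branch closes (one shown): valid in T, hence also in S4, S5 (every theorem of T is a theorem of S4 and S5).

T, S4, S5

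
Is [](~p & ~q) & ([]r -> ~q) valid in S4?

No, not valid

Tableau for the negation ~([](~p & ~q) & ([]r -> ~q)):
1. ~([](~p & ~q) & ([]r -> ~q)), w0
2. ~([]r -> ~q), w0
3. []r, w0
4. q, w0
5. r, w0
Accessibility: w0Rw0
The negation has an open branch (countermodel exists).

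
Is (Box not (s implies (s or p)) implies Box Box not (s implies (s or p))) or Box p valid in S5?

Tableau for the negation not ((Box not (s implies (s or p)) implies Box Box not (s implies (s or p))) or Box p):
1. not ((Box not (s implies (s or p)) implies Box Box not (s implies (s or p))) or Box p), u
2. not (Box not (s implies (s or p)) implies Box Box not (s implies (s or p))), u
3. not Box p, u
4. Box not (s implies (s or p)), u
5. not Box Box not (s implies (s or p)), u
6. not (s implies (s or p)), u
7. s, u
8. not (s or p), u
9. not s, u
10. not p, u
Accessibility: uRu
Branch closes: s and not s both at u.
Every branch of the negation's tableau closes; the branch above is one of them.

Yes, valid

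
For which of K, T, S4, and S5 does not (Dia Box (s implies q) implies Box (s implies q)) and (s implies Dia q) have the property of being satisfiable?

K, T, S4

S5-tableau for the formula:
1. not (Dia Box (s implies q) implies Box (s implies q)) and (s implies Dia q), w0
2. not (Dia Box (s implies q) implies Box (s implies q)), w0
3. s implies Dia q, w0
4. Dia Box (s implies q), w0
5. not Box (s implies q), w0
6. Dia q, w0
7. Box (s implies q), w1
8. s implies q, w0
9. s implies q, w1
10. q, w0
11. q, w1
12. not (s implies q), w2
13. s, w2
14. not q, w2
15. s implies q, w2
16. q, w2
Accessibility: w0Rw0, w0Rw1, w0Rw2, w1Rw0, w1Rw1, w1Rw2, w2Rw0, w2Rw1, w2Rw2
Branch closes: q and not q both at w2.
Every branch closes (one shown): unsatisfiable in S5.
S4-tableau for the formula:
1. not (Dia Box (s implies q) implies Box (s implies q)) and (s implies Dia q), w0
2. not (Dia Box (s implies q) implies Box (s implies q)), w0
3. s implies Dia q, w0
4. Dia Box (s implies q), w0
5. not Box (s implies q), w0
6. Dia q, w0
7. Box (s implies q), w1
8. s implies q, w1
9. q, w1
10. not (s implies q), w2
11. s, w2
12. not q, w2
13. q, w3
Accessibility: w0Rw0, w0Rw1, w0Rw2, w0Rw3, w1Rw1, w2Rw2, w3Rw3
Complete open branch: satisfiable in S4, hence also in K, T (this S4-model is also a K-model and a T-model).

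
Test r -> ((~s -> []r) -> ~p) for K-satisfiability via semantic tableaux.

1. r -> ((~s -> []r) -> ~p), 0
2. (~s -> []r) -> ~p, 0
3. ~p, 0

Yes, satisfiable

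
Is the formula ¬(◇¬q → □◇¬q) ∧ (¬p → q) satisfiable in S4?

1. ¬(◇¬q → □◇¬q) ∧ (¬p → q), w0
2. ¬(◇¬q → □◇¬q), w0
3. ¬p → q, w0
4. ◇¬q, w0
5. ¬□◇¬q, w0
6. q, w0
7. ¬q, w1
8. ¬◇¬q, w2
9. q, w2
Accessibility: w0Rw0, w0Rw1, w0Rw2, w1Rw1, w2Rw2

Satisfiable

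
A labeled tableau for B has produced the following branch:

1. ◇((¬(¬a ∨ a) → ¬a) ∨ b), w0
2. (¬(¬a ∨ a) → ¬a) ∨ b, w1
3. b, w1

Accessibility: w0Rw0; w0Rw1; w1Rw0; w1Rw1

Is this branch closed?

No atom appears with both signs at the same world.

No, open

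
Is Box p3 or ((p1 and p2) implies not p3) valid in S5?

Invalid (countermodel exists)

Tableau for the negation not (Box p3 or ((p1 and p2) implies not p3)):
1. not (Box p3 or ((p1 and p2) implies not p3)), 0
2. not Box p3, 0
3. not ((p1 and p2) implies not p3), 0
4. p1 and p2, 0
5. p3, 0
6. p1, 0
7. p2, 0
8. not p3, 1
Accessibility: 0R0, 0R1, 1R0, 1R1
The negation has an open branch (countermodel exists).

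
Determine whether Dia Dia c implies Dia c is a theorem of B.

Tableau for the negation not (Dia Dia c implies Dia c):
1. not (Dia Dia c implies Dia c), 0
2. Dia Dia c, 0
3. not Dia c, 0
4. not c, 0
5. Dia c, 1
6. not c, 1
7. c, 2
Accessibility: 0R0, 0R1, 1R0, 1R1, 1R2, 2R1, 2R2
The negation has an open branch (countermodel exists).

Invalid (countermodel exists)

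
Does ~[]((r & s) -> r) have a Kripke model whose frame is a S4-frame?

Unsatisfiable (every branch closes)

1. ~[]((r & s) -> r), u
2. ~((r & s) -> r), v
3. r & s, v
4. ~r, v
5. r, v
6. s, v
Accessibility: uRu, uRv, vRv
Branch closes: r and ~r both at v.
Every branch closes; the branch above is one of them.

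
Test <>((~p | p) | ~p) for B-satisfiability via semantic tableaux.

1. <>((~p | p) | ~p), 0
2. (~p | p) | ~p, 1
3. ~p, 1
Accessibility: 0R0, 0R1, 1R0, 1R1

Yes, satisfiable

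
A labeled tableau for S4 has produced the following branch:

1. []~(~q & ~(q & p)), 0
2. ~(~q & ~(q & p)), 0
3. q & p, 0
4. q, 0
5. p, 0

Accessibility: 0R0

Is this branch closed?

No, open

No world carries both an atom and its negation.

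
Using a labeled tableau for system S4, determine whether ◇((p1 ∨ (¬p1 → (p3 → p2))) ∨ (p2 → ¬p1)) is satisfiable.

Satisfiable

1. ◇((p1 ∨ (¬p1 → (p3 → p2))) ∨ (p2 → ¬p1)), u
2. (p1 ∨ (¬p1 → (p3 → p2))) ∨ (p2 → ¬p1), v
3. p2 → ¬p1, v
4. ¬p1, v
Accessibility: uRu, uRv, vRv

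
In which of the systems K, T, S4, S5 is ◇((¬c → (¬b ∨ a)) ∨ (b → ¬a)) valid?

T, S4, S5

K-tableau for the negation ¬◇((¬c → (¬b ∨ a)) ∨ (b → ¬a)):
1. ¬◇((¬c → (¬b ∨ a)) ∨ (b → ¬a)), 0
Complete open branch: countermodel on a K-frame, so not valid in K.
T-tableau for the negation ¬◇((¬c → (¬b ∨ a)) ∨ (b → ¬a)):
1. ¬◇((¬c → (¬b ∨ a)) ∨ (b → ¬a)), 0
2. ¬((¬c → (¬b ∨ a)) ∨ (b → ¬a)), 0   [¬◇-rule on 1 via 0R0]
3. ¬(¬c → (¬b ∨ a)), 0   [¬∨-rule on 2]
4. ¬(b → ¬a), 0   [¬∨-rule on 2]
5. ¬c, 0   [¬→-rule on 3]
6. ¬(¬b ∨ a), 0   [¬→-rule on 3]
7. b, 0   [¬→-rule on 4]
8. a, 0   [¬→-rule on 4]
9. ¬a, 0   [¬∨-rule on 6]
Accessibility: 0R0
Branch closes: a and ¬a both at 0.
Every branch closes (one shown): valid in T, hence also in S4, S5 (every theorem of T is a theorem of S4 and S5).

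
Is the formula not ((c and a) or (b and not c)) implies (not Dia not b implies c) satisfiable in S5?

Satisfiable

1. not ((c and a) or (b and not c)) implies (not Dia not b implies c), w0
2. not Dia not b implies c, w0
3. c, w0
Accessibility: w0Rw0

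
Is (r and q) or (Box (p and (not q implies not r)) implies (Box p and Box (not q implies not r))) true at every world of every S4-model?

Tableau for the negation not ((r and q) or (Box (p and (not q implies not r)) implies (Box p and Box (not q implies not r)))):
1. not ((r and q) or (Box (p and (not q implies not r)) implies (Box p and Box (not q implies not r)))), w0
2. not (r and q), w0
3. not (Box (p and (not q implies not r)) implies (Box p and Box (not q implies not r))), w0
4. Box (p and (not q implies not r)), w0
5. not (Box p and Box (not q implies not r)), w0
6. p and (not q implies not r), w0
7. p, w0
8. not q implies not r, w0
9. not q, w0
10. not Box (not q implies not r), w0
11. not r, w0
12. not (not q implies not r), w1
13. not q, w1
14. r, w1
15. p and (not q implies not r), w1
16. p, w1
17. not q implies not r, w1
18. not r, w1
Accessibility: w0Rw0, w0Rw1, w1Rw1
Branch closes: r and not r both at w1.
Every branch of the negation's tableau closes; the branch above is one of them.

Valid in S4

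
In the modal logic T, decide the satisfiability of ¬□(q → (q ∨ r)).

1. ¬□(q → (q ∨ r)), u
2. ¬(q → (q ∨ r)), v
3. q, v
4. ¬(q ∨ r), v
5. ¬q, v
6. ¬r, v
Accessibility: uRu, uRv, vRv
Branch closes: q and ¬q both at v.
All branches of the tableau close; one closing branch shown above.

No, unsatisfiable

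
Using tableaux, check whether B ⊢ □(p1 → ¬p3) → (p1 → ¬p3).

Tableau for the negation ¬(□(p1 → ¬p3) → (p1 → ¬p3)):
1. ¬(□(p1 → ¬p3) → (p1 → ¬p3)), u
2. □(p1 → ¬p3), u   [¬→-rule on 1]
3. ¬(p1 → ¬p3), u   [¬→-rule on 1]
4. p1, u   [¬→-rule on 3]
5. p3, u   [¬→-rule on 3]
6. p1 → ¬p3, u   [□-rule on 2 via uRu]
7. ¬p3, u   [→-rule on 6 (branches; this branch)]
Accessibility: uRu
Branch closes: p3 and ¬p3 both at u.
All branches of the negation close; one closing branch shown above.

Valid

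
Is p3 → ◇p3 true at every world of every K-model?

Tableau for the negation ¬(p3 → ◇p3):
1. ¬(p3 → ◇p3), 0
2. p3, 0   [¬→-rule on 1]
3. ¬◇p3, 0   [¬→-rule on 1]
The negation has an open branch (countermodel exists).

No, not valid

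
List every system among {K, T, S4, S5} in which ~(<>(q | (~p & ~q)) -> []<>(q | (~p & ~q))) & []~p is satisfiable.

K

T-tableau for the formula:
1. ~(<>(q | (~p & ~q)) -> []<>(q | (~p & ~q))) & []~p, u
2. ~(<>(q | (~p & ~q)) -> []<>(q | (~p & ~q))), u   [&-rule on 1]
3. []~p, u   [&-rule on 1]
4. <>(q | (~p & ~q)), u   [~->-rule on 2]
5. ~[]<>(q | (~p & ~q)), u   [~->-rule on 2]
6. ~p, u   [[]-rule on 3 via uRu]
7. q | (~p & ~q), v   [<>-rule on 4: fresh world v, uRv]
8. ~p, v   [[]-rule on 3 via uRv]
9. ~p & ~q, v   [|-rule on 7 (branches; this branch)]
10. ~q, v   [&-rule on 9]
11. ~<>(q | (~p & ~q)), w   [~[]-rule on 5: fresh world w, uRw]
12. ~p, w   [[]-rule on 3 via uRw]
13. ~(q | (~p & ~q)), w   [~<>-rule on 11 via wRw]
14. ~q, w   [~|-rule on 13]
15. ~(~p & ~q), w   [~|-rule on 13]
16. q, w   [~&-rule on 15 (branches; this branch)]
Accessibility: uRu, uRv, uRw, vRv, wRw
Branch closes: q and ~q both at w.
Every branch closes (one shown): unsatisfiable in T, hence also in S4, S5 (every S4/S5-frame is a T-frame).
K-tableau for the formula:
1. ~(<>(q | (~p & ~q)) -> []<>(q | (~p & ~q))) & []~p, u
2. ~(<>(q | (~p & ~q)) -> []<>(q | (~p & ~q))), u   [&-rule on 1]
3. []~p, u   [&-rule on 1]
4. <>(q | (~p & ~q)), u   [~->-rule on 2]
5. ~[]<>(q | (~p & ~q)), u   [~->-rule on 2]
6. q | (~p & ~q), v   [<>-rule on 4: fresh world v, uRv]
7. ~p, v   [[]-rule on 3 via uRv]
8. ~p & ~q, v   [|-rule on 6 (branches; this branch)]
9. ~q, v   [&-rule on 8]
10. ~<>(q | (~p & ~q)), w   [~[]-rule on 5: fresh world w, uRw]
11. ~p, w   [[]-rule on 3 via uRw]
Accessibility: uRv, uRw
Complete open branch: satisfiable in K.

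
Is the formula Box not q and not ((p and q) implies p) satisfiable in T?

1. Box not q and not ((p and q) implies p), 0
2. Box not q, 0
3. not ((p and q) implies p), 0
4. p and q, 0
5. not p, 0
6. p, 0
7. q, 0
Accessibility: 0R0
Branch closes: p and not p both at 0.
Every branch closes; the branch above is one of them.

Unsatisfiable (every branch closes)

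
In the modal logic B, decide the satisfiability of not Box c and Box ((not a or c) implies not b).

1. not Box c and Box ((not a or c) implies not b), 0
2. not Box c, 0   [and-rule on 1]
3. Box ((not a or c) implies not b), 0   [and-rule on 1]
4. (not a or c) implies not b, 0   [Box-rule on 3 via 0R0]
5. not b, 0   [implies-rule on 4 (branches; this branch)]
6. not c, 1   [neg-Box-rule on 2: fresh world 1, 0R1]
7. (not a or c) implies not b, 1   [Box-rule on 3 via 0R1]
8. not b, 1   [implies-rule on 7 (branches; this branch)]
Accessibility: 0R0, 0R1, 1R0, 1R1

Satisfiable (open branch found)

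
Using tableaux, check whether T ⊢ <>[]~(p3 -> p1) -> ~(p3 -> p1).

Tableau for the negation ~(<>[]~(p3 -> p1) -> ~(p3 -> p1)):
1. ~(<>[]~(p3 -> p1) -> ~(p3 -> p1)), 0
2. <>[]~(p3 -> p1), 0
3. p3 -> p1, 0
4. p1, 0
5. []~(p3 -> p1), 1
6. ~(p3 -> p1), 1
7. p3, 1
8. ~p1, 1
Accessibility: 0R0, 0R1, 1R1
The negation has an open branch (countermodel exists).

Invalid (countermodel exists)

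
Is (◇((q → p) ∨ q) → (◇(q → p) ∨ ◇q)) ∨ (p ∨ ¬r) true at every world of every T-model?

Tableau for the negation ¬((◇((q → p) ∨ q) → (◇(q → p) ∨ ◇q)) ∨ (p ∨ ¬r)):
1. ¬((◇((q → p) ∨ q) → (◇(q → p) ∨ ◇q)) ∨ (p ∨ ¬r)), w0
2. ¬(◇((q → p) ∨ q) → (◇(q → p) ∨ ◇q)), w0
3. ¬(p ∨ ¬r), w0
4. ◇((q → p) ∨ q), w0
5. ¬(◇(q → p) ∨ ◇q), w0
6. ¬p, w0
7. r, w0
8. ¬◇(q → p), w0
9. ¬◇q, w0
10. ¬(q → p), w0
11. q, w0
12. ¬q, w0
Accessibility: w0Rw0
Branch closes: q and ¬q both at w0.
All branches of the negation close; one closing branch shown above.

Valid in T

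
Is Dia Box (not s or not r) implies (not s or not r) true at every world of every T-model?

Not valid

Tableau for the negation not (Dia Box (not s or not r) implies (not s or not r)):
1. not (Dia Box (not s or not r) implies (not s or not r)), w0
2. Dia Box (not s or not r), w0   [neg-implies-rule on 1]
3. not (not s or not r), w0   [neg-implies-rule on 1]
4. s, w0   [neg-or-rule on 3]
5. r, w0   [neg-or-rule on 3]
6. Box (not s or not r), w1   [Dia-rule on 2: fresh world w1, w0Rw1]
7. not s or not r, w1   [Box-rule on 6 via w1Rw1]
8. not r, w1   [or-rule on 7 (branches; this branch)]
Accessibility: w0Rw0, w0Rw1, w1Rw1
The negation has an open branch (countermodel exists).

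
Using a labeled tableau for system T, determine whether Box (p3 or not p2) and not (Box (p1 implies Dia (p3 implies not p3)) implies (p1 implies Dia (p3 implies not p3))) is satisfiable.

No, unsatisfiable

1. Box (p3 or not p2) and not (Box (p1 implies Dia (p3 implies not p3)) implies (p1 implies Dia (p3 implies not p3))), u
2. Box (p3 or not p2), u
3. not (Box (p1 implies Dia (p3 implies not p3)) implies (p1 implies Dia (p3 implies not p3))), u
4. Box (p1 implies Dia (p3 implies not p3)), u
5. not (p1 implies Dia (p3 implies not p3)), u
6. p1, u
7. not Dia (p3 implies not p3), u
8. p3 or not p2, u
9. p1 implies Dia (p3 implies not p3), u
10. not (p3 implies not p3), u
11. p3, u
12. not p2, u
13. Dia (p3 implies not p3), u
14. p3 implies not p3, v
15. p3 or not p2, v
16. p1 implies Dia (p3 implies not p3), v
17. not (p3 implies not p3), v
18. p3, v
19. not p3, v
Accessibility: uRu, uRv, vRv
Branch closes: p3 and not p3 both at v.
Every branch closes; the branch above is one of them.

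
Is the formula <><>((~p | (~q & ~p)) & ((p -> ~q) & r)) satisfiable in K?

1. <><>((~p | (~q & ~p)) & ((p -> ~q) & r)), u
2. <>((~p | (~q & ~p)) & ((p -> ~q) & r)), v   [<>-rule on 1: fresh world v, uRv]
3. (~p | (~q & ~p)) & ((p -> ~q) & r), w   [<>-rule on 2: fresh world w, vRw]
4. ~p | (~q & ~p), w   [&-rule on 3]
5. (p -> ~q) & r, w   [&-rule on 3]
6. p -> ~q, w   [&-rule on 5]
7. r, w   [&-rule on 5]
8. ~q & ~p, w   [|-rule on 4 (branches; this branch)]
9. ~q, w   [&-rule on 8]
10. ~p, w   [&-rule on 8]
Accessibility: uRv, vRw

Satisfiable (open branch found)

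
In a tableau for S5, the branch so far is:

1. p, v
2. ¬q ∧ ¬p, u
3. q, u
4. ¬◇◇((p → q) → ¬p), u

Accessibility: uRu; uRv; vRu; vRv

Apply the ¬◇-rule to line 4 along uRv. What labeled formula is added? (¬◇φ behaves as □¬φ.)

¬◇φ behaves as □¬φ: propagate the negated body to each accessible world.

¬◇((p → q) → ¬p), v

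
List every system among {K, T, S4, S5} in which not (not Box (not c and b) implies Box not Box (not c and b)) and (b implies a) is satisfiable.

S4-tableau for the formula:
1. not (not Box (not c and b) implies Box not Box (not c and b)) and (b implies a), 0
2. not (not Box (not c and b) implies Box not Box (not c and b)), 0
3. b implies a, 0
4. not Box (not c and b), 0
5. not Box not Box (not c and b), 0
6. a, 0
7. not (not c and b), 1
8. not b, 1
9. Box (not c and b), 2
10. not c and b, 2
11. not c, 2
12. b, 2
Accessibility: 0R0, 0R1, 0R2, 1R1, 2R2
Complete open branch: satisfiable in S4, hence also in K, T (this S4-model is also a K-model and a T-model).
S5-tableau for the formula:
1. not (not Box (not c and b) implies Box not Box (not c and b)) and (b implies a), 0
2. not (not Box (not c and b) implies Box not Box (not c and b)), 0
3. b implies a, 0
4. not Box (not c and b), 0
5. not Box not Box (not c and b), 0
6. a, 0
7. not (not c and b), 1
8. not b, 1
9. Box (not c and b), 2
10. not c and b, 0
11. not c, 0
12. b, 0
13. not c and b, 1
14. not c, 1
15. b, 1
Accessibility: 0R0, 0R1, 0R2, 1R0, 1R1, 1R2, 2R0, 2R1, 2R2
Branch closes: b and not b both at 1.
Every branch closes (one shown): unsatisfiable in S5.

K, T, S4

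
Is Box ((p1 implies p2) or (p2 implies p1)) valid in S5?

Valid in S5

Tableau for the negation not Box ((p1 implies p2) or (p2 implies p1)):
1. not Box ((p1 implies p2) or (p2 implies p1)), 0
2. not ((p1 implies p2) or (p2 implies p1)), 1
3. not (p1 implies p2), 1
4. not (p2 implies p1), 1
5. p1, 1
6. not p2, 1
7. p2, 1
8. not p1, 1
Accessibility: 0R0, 0R1, 1R0, 1R1
Branch closes: p2 and not p2 both at 1.
Every branch of the negation's tableau closes; the branch above is one of them.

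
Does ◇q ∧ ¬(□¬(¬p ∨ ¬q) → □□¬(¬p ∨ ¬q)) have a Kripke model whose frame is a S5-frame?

Unsatisfiable (every branch closes)

1. ◇q ∧ ¬(□¬(¬p ∨ ¬q) → □□¬(¬p ∨ ¬q)), w0
2. ◇q, w0   [∧-rule on 1]
3. ¬(□¬(¬p ∨ ¬q) → □□¬(¬p ∨ ¬q)), w0   [∧-rule on 1]
4. □¬(¬p ∨ ¬q), w0   [¬→-rule on 3]
5. ¬□□¬(¬p ∨ ¬q), w0   [¬→-rule on 3]
6. ¬(¬p ∨ ¬q), w0   [□-rule on 4 via w0Rw0]
7. p, w0   [¬∨-rule on 6]
8. q, w0   [¬∨-rule on 6]
9. q, w1   [◇-rule on 2: fresh world w1, w0Rw1]
10. ¬(¬p ∨ ¬q), w1   [□-rule on 4 via w0Rw1]
11. p, w1   [¬∨-rule on 10]
12. ¬□¬(¬p ∨ ¬q), w2   [¬□-rule on 5: fresh world w2, w0Rw2]
13. ¬(¬p ∨ ¬q), w2   [□-rule on 4 via w0Rw2]
14. p, w2   [¬∨-rule on 13]
15. q, w2   [¬∨-rule on 13]
16. ¬p ∨ ¬q, w3   [¬□-rule on 12: fresh world w3, w2Rw3]
17. ¬(¬p ∨ ¬q), w3   [□-rule on 4 via w0Rw3]
18. p, w3   [¬∨-rule on 17]
19. q, w3   [¬∨-rule on 17]
20. ¬q, w3   [∨-rule on 16 (branches; this branch)]
Accessibility: w0Rw0, w0Rw1, w0Rw2, w0Rw3, w1Rw0, w1Rw1, w1Rw2, w1Rw3, w2Rw0, w2Rw1, w2Rw2, w2Rw3, w3Rw0, w3Rw1, w3Rw2, w3Rw3
Branch closes: q and ¬q both at w3.
Every branch closes; the branch above is one of them.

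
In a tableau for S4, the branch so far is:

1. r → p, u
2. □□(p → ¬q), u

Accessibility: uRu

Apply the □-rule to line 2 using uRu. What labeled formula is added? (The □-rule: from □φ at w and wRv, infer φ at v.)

□(p → ¬q), u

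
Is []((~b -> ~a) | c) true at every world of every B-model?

Not valid

Tableau for the negation ~[]((~b -> ~a) | c):
1. ~[]((~b -> ~a) | c), 0
2. ~((~b -> ~a) | c), 1   [~[]-rule on 1: fresh world 1, 0R1]
3. ~(~b -> ~a), 1   [~|-rule on 2]
4. ~c, 1   [~|-rule on 2]
5. ~b, 1   [~->-rule on 3]
6. a, 1   [~->-rule on 3]
Accessibility: 0R0, 0R1, 1R0, 1R1
The negation has an open branch (countermodel exists).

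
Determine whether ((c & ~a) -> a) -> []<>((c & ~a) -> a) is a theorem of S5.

Valid in S5

Tableau for the negation ~(((c & ~a) -> a) -> []<>((c & ~a) -> a)):
1. ~(((c & ~a) -> a) -> []<>((c & ~a) -> a)), w0
2. (c & ~a) -> a, w0
3. ~[]<>((c & ~a) -> a), w0
4. ~(c & ~a), w0
5. ~c, w0
6. ~<>((c & ~a) -> a), w1
7. ~((c & ~a) -> a), w0
8. c & ~a, w0
9. ~a, w0
10. c, w0
Accessibility: w0Rw0, w0Rw1, w1Rw0, w1Rw1
Branch closes: c and ~c both at w0.
Every branch of the negation's tableau closes; the branch above is one of them.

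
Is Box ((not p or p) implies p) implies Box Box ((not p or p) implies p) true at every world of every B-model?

No, not valid

Tableau for the negation not (Box ((not p or p) implies p) implies Box Box ((not p or p) implies p)):
1. not (Box ((not p or p) implies p) implies Box Box ((not p or p) implies p)), u
2. Box ((not p or p) implies p), u
3. not Box Box ((not p or p) implies p), u
4. (not p or p) implies p, u
5. p, u
6. not Box ((not p or p) implies p), v
7. (not p or p) implies p, v
8. p, v
9. not ((not p or p) implies p), w
10. not p or p, w
11. not p, w
Accessibility: uRu, uRv, vRu, vRv, vRw, wRv, wRw
The negation has an open branch (countermodel exists).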